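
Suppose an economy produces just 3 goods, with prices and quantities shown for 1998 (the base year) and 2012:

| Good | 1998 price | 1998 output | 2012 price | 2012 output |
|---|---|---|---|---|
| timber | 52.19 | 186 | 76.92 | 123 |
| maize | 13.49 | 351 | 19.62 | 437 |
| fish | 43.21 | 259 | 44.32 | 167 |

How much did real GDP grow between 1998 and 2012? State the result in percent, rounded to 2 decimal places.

Real GDP 1998 = Nominal GDP 1998 = 52.19·186 + 13.49·351 + 43.21·259 = 25633.72.
Real GDP 2012 (at 1998 prices) = 52.19·123 + 13.49·437 + 43.21·167 = 19530.57.
Real growth = 19530.57/25633.72 − 1 = -0.2381.

-23.81%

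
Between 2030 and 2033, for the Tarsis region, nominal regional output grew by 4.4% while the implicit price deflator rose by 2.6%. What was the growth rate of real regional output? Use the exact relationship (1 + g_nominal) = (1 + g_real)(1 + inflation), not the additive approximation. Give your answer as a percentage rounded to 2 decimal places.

1.75%

(1 + g_nom) = (1 + g_real)(1 + π), so g_real = 1.0440 / 1.0260 − 1 = 0.01754.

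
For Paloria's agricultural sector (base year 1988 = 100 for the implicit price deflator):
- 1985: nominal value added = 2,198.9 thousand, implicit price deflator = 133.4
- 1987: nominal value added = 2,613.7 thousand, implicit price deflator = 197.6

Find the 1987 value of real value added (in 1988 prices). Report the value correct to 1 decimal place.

Real value added = Nominal / (implicit price deflator/100) = 2613.7 / 1.976 = 1322.72.

1,322.7 thousand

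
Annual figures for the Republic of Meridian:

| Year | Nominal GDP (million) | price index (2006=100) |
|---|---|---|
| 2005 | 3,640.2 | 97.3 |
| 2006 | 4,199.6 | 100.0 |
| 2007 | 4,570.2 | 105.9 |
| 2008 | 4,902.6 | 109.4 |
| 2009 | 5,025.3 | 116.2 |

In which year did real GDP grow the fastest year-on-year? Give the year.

2006

2006: real = 4199.6/1.000 = 4199.60; growth vs 2005 (3741.21) = 12.25%.
2007: real = 4570.2/1.059 = 4315.58; growth vs 2006 (4199.60) = 2.76%.
2008: real = 4902.6/1.094 = 4481.35; growth vs 2007 (4315.58) = 3.84%.
2009: real = 5025.3/1.162 = 4324.70; growth vs 2008 (4481.35) = -3.50%.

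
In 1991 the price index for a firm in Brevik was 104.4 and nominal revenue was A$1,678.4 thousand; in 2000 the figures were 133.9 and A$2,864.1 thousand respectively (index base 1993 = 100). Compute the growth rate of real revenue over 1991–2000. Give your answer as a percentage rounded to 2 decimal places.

Real revenue 1991 = 1678.4 / 1.044 = 1607.66.
Real revenue 2000 = 2864.1 / 1.339 = 2138.98.
Real growth = 2138.98 / 1607.66 − 1 = 0.3305.

33.05%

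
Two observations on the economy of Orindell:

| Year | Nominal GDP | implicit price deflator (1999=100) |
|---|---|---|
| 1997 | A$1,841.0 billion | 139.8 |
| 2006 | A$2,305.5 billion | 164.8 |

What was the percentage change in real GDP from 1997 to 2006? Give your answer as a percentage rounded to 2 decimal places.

6.23%

Deflate each year: 1997 → 1841.0/1.398 = 1316.88; 2006 → 2305.5/1.648 = 1398.97.
So real GDP changed by 1398.97/1316.88 − 1 = 0.0623, i.e. 6.23%.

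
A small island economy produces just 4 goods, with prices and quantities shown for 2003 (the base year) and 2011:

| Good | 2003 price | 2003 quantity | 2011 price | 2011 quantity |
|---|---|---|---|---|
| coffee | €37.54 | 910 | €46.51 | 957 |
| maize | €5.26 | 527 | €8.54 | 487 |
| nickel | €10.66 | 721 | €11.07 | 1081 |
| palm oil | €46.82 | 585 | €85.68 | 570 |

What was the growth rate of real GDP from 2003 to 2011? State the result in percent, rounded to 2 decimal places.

Real GDP 2003 = Nominal GDP 2003 = 37.54·910 + 5.26·527 + 10.66·721 + 46.82·585 = 72008.98.
Real GDP 2011 (at 2003 prices) = 37.54·957 + 5.26·487 + 10.66·1081 + 46.82·570 = 76698.26.
Real growth = 76698.26/72008.98 − 1 = 0.0651.

6.51%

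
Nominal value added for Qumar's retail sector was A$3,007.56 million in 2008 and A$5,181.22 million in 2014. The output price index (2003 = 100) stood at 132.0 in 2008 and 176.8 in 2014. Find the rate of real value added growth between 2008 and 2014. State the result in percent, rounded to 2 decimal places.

Real value added 2008 = 3007.56 / 1.320 = 2278.45.
Real value added 2014 = 5181.22 / 1.768 = 2930.55.
Real growth = 2930.55 / 2278.45 − 1 = 0.2862.

28.62%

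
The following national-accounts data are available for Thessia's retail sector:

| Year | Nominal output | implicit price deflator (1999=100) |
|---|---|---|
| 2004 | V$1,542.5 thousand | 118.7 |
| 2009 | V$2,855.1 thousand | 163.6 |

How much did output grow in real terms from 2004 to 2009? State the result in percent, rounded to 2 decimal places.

Real output 2004 = 1542.5 / 1.187 = 1299.49.
Real output 2009 = 2855.1 / 1.636 = 1745.17.
Real growth = 1745.17 / 1299.49 − 1 = 0.3430.

34.30%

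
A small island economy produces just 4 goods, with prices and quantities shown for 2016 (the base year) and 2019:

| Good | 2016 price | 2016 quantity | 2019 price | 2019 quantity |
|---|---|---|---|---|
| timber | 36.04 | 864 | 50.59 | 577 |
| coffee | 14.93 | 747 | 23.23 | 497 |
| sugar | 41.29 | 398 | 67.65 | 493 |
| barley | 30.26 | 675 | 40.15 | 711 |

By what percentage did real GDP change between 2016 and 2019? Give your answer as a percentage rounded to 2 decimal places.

Real GDP 2016 = Nominal GDP 2016 = 36.04·864 + 14.93·747 + 41.29·398 + 30.26·675 = 79150.19.
Real GDP 2019 (at 2016 prices) = 36.04·577 + 14.93·497 + 41.29·493 + 30.26·711 = 70086.12.
Real growth = 70086.12/79150.19 − 1 = -0.1145.

-11.45%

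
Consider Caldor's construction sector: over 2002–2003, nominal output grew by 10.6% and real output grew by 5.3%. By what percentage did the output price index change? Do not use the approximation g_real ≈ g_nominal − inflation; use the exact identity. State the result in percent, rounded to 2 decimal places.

5.03%

(1 + g_nom) = (1 + g_real)(1 + π), so π = 1.1060 / 1.0530 − 1 = 0.05033.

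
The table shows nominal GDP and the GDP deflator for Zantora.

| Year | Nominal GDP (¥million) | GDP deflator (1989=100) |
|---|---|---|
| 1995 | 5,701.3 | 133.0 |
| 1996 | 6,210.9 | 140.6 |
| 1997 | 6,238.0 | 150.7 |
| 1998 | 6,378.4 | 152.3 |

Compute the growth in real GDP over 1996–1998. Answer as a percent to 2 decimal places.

Real GDP 1996 = 6210.9/1.406 = 4417.43.
Real GDP 1998 = 6378.4/1.523 = 4188.05.
Change = 4188.05/4417.43 − 1 = -0.0519.

-5.19%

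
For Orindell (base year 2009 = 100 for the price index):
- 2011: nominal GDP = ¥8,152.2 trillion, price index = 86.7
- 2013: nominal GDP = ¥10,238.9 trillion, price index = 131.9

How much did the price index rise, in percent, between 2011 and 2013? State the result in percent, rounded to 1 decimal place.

Price-level change = 131.9 / 86.7 − 1 = 0.5213.

52.1%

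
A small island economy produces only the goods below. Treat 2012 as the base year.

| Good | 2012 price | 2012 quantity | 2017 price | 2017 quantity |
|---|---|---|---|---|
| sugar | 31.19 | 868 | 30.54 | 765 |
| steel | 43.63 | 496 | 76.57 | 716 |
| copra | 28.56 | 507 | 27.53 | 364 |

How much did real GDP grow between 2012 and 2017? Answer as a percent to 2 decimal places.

3.64%

Real GDP 2012 = Nominal GDP 2012 = 31.19·868 + 43.63·496 + 28.56·507 = 63193.32.
Real GDP 2017 (at 2012 prices) = 31.19·765 + 43.63·716 + 28.56·364 = 65495.27.
Real growth = 65495.27/63193.32 − 1 = 0.0364.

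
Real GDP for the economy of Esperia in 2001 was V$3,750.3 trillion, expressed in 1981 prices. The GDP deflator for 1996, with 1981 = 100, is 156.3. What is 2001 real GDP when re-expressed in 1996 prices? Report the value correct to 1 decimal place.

V$5,861.7 trillion

Real GDP in 1996 prices = Real GDP in 1981 prices × (P_1996/P_1981) = 3750.3 × 1.563 = 5861.72.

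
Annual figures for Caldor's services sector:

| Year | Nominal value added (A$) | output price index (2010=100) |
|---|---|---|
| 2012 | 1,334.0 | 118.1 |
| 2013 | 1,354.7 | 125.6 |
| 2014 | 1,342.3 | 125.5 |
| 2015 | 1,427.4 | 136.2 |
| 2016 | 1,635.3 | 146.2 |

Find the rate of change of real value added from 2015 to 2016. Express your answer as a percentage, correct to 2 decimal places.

Real value added 2015 = 1427.4/1.362 = 1048.02.
Real value added 2016 = 1635.3/1.462 = 1118.54.
Change = 1118.54/1048.02 − 1 = 0.0673.

6.73%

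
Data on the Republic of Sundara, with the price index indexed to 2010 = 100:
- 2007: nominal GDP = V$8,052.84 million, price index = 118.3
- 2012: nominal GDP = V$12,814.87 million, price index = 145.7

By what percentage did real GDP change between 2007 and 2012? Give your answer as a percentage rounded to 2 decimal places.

Deflate each year: 2007 → 8052.84/1.183 = 6807.13; 2012 → 12814.87/1.457 = 8795.38.
So real GDP changed by 8795.38/6807.13 − 1 = 0.2921, i.e. 29.21%.

29.21%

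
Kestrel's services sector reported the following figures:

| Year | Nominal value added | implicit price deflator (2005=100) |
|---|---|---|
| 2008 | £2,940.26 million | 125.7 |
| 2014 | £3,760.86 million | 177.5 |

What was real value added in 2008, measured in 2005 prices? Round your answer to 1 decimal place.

Real value added = Nominal / (implicit price deflator/100) = 2940.26 / 1.257 = 2339.11.

£2,339.1 million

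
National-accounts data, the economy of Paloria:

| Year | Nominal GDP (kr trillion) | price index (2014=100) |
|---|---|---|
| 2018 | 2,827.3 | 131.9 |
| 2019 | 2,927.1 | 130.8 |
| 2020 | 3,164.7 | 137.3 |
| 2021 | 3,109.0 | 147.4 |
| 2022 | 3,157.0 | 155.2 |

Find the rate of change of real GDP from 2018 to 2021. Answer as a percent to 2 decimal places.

-1.60%

Real GDP 2018 = 2827.3/1.319 = 2143.52.
Real GDP 2021 = 3109.0/1.474 = 2109.23.
Change = 2109.23/2143.52 − 1 = -0.0160.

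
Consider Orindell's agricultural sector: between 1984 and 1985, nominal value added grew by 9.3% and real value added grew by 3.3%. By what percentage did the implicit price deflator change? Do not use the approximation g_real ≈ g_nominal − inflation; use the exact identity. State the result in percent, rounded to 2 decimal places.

(1 + g_nom) = (1 + g_real)(1 + π), so π = 1.0930 / 1.0330 − 1 = 0.05808.

5.81%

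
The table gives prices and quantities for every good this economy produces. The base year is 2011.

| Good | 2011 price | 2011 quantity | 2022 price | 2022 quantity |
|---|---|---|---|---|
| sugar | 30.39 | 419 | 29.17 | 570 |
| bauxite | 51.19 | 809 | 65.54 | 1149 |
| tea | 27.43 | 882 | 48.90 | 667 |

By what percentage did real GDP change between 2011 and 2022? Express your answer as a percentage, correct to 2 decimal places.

Real GDP 2011 = Nominal GDP 2011 = 30.39·419 + 51.19·809 + 27.43·882 = 78339.38.
Real GDP 2022 (at 2011 prices) = 30.39·570 + 51.19·1149 + 27.43·667 = 94435.42.
Real growth = 94435.42/78339.38 − 1 = 0.2055.

20.55%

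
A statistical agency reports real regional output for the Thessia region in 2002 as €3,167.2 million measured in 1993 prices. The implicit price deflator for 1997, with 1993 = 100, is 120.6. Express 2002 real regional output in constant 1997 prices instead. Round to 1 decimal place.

€3,819.6 million

Real regional output in 1997 prices = Real regional output in 1993 prices × (P_1997/P_1993) = 3167.2 × 1.206 = 3819.64.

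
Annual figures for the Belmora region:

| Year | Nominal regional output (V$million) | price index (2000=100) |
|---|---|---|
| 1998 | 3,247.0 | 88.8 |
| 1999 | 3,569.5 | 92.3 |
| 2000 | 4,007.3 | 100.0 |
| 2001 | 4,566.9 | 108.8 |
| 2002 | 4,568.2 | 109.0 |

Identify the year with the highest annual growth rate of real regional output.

1999: real = 3569.5/0.923 = 3867.28; growth vs 1998 (3656.53) = 5.76%.
2000: real = 4007.3/1.000 = 4007.30; growth vs 1999 (3867.28) = 3.62%.
2001: real = 4566.9/1.088 = 4197.52; growth vs 2000 (4007.30) = 4.75%.
2002: real = 4568.2/1.090 = 4191.01; growth vs 2001 (4197.52) = -0.16%.

1999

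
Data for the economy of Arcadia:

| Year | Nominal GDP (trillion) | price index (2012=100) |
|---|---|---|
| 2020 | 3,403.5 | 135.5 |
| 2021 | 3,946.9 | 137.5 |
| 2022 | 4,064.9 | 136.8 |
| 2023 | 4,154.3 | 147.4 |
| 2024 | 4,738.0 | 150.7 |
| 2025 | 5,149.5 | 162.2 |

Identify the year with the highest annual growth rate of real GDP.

2021

2021: real = 3946.9/1.375 = 2870.47; growth vs 2020 (2511.81) = 14.28%.
2022: real = 4064.9/1.368 = 2971.42; growth vs 2021 (2870.47) = 3.52%.
2023: real = 4154.3/1.474 = 2818.39; growth vs 2022 (2971.42) = -5.15%.
2024: real = 4738.0/1.507 = 3143.99; growth vs 2023 (2818.39) = 11.55%.
2025: real = 5149.5/1.622 = 3174.78; growth vs 2024 (3143.99) = 0.98%.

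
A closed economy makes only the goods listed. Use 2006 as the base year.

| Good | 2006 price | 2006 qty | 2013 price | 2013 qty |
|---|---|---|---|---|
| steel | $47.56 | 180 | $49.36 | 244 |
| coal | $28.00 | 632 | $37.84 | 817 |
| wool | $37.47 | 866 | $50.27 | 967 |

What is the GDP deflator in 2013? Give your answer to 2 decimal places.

129.49

Nominal GDP 2013 = 49.36·244 + 37.84·817 + 50.27·967 = 91570.21.
Real GDP 2013 (at 2006 prices) = 47.56·244 + 28.00·817 + 37.47·967 = 70714.13.
Deflator = Nominal/Real × 100 = 91570.21/70714.13 × 100 = 129.494.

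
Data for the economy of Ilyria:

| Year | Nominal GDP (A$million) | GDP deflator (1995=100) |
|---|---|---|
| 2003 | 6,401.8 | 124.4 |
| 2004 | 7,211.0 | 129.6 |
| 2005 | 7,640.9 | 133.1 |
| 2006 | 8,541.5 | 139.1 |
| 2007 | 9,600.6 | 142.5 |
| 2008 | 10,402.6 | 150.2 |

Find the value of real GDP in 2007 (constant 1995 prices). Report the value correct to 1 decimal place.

Real GDP 2007 = 9600.6 / 1.425 = 6737.26.

A$6,737.3 million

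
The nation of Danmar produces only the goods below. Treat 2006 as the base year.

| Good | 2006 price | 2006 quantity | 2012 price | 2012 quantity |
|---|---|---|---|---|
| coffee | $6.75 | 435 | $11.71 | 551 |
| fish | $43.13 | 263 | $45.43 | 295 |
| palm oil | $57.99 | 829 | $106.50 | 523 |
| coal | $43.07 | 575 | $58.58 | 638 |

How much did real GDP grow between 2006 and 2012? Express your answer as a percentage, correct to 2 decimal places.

-14.77%

Real GDP 2006 = Nominal GDP 2006 = 6.75·435 + 43.13·263 + 57.99·829 + 43.07·575 = 87118.40.
Real GDP 2012 (at 2006 prices) = 6.75·551 + 43.13·295 + 57.99·523 + 43.07·638 = 74250.03.
Real growth = 74250.03/87118.40 − 1 = -0.1477.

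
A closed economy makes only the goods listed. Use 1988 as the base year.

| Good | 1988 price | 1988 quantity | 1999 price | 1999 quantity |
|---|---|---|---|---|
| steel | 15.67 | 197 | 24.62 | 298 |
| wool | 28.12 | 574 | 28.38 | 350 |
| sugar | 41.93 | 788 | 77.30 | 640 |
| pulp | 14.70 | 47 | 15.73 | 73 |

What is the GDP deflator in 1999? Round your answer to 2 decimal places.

Nominal GDP 1999 = 24.62·298 + 28.38·350 + 77.30·640 + 15.73·73 = 67890.05.
Real GDP 1999 (at 1988 prices) = 15.67·298 + 28.12·350 + 41.93·640 + 14.70·73 = 42419.96.
Deflator = Nominal/Real × 100 = 67890.05/42419.96 × 100 = 160.043.

160.04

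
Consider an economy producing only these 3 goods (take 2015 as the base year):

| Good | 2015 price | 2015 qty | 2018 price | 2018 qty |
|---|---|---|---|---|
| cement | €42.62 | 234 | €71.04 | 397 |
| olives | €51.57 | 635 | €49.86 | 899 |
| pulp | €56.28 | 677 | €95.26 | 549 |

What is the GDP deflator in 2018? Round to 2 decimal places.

133.07

Nominal GDP 2018 = 71.04·397 + 49.86·899 + 95.26·549 = 125324.76.
Real GDP 2018 (at 2015 prices) = 42.62·397 + 51.57·899 + 56.28·549 = 94179.29.
Deflator = Nominal/Real × 100 = 125324.76/94179.29 × 100 = 133.070.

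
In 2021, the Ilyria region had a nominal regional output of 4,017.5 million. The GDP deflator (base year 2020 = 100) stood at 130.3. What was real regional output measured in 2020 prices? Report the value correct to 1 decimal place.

3,083.3 million

Real regional output = Nominal / (GDP deflator/100) = 4017.5 / 1.303 = 3083.27.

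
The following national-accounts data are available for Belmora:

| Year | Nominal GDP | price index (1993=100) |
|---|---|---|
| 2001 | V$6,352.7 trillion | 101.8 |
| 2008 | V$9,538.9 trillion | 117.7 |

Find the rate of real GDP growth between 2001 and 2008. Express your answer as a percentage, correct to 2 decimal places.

Deflate each year: 2001 → 6352.7/1.018 = 6240.37; 2008 → 9538.9/1.177 = 8104.42.
So real GDP changed by 8104.42/6240.37 − 1 = 0.2987, i.e. 29.87%.

29.87%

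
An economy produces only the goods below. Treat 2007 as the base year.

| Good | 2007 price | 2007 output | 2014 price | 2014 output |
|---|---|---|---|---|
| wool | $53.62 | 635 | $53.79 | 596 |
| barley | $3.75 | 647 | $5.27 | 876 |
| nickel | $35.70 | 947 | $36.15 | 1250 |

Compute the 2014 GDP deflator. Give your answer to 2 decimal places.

Nominal GDP 2014 = 53.79·596 + 5.27·876 + 36.15·1250 = 81862.86.
Real GDP 2014 (at 2007 prices) = 53.62·596 + 3.75·876 + 35.70·1250 = 79867.52.
Deflator = Nominal/Real × 100 = 81862.86/79867.52 × 100 = 102.498.

102.50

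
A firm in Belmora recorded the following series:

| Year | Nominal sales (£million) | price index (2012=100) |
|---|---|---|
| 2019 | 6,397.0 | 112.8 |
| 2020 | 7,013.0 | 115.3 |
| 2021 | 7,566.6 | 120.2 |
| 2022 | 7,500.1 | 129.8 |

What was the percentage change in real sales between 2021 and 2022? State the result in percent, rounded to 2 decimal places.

Real sales 2021 = 7566.6/1.202 = 6295.01.
Real sales 2022 = 7500.1/1.298 = 5778.20.
Change = 5778.20/6295.01 − 1 = -0.0821.

-8.21%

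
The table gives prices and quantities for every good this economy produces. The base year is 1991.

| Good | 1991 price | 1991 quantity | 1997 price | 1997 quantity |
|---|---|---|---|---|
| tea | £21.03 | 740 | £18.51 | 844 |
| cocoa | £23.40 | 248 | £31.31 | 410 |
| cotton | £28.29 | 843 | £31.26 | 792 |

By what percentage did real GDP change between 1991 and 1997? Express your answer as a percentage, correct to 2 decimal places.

10.03%

Real GDP 1991 = Nominal GDP 1991 = 21.03·740 + 23.40·248 + 28.29·843 = 45213.87.
Real GDP 1997 (at 1991 prices) = 21.03·844 + 23.40·410 + 28.29·792 = 49749.00.
Real growth = 49749.00/45213.87 − 1 = 0.1003.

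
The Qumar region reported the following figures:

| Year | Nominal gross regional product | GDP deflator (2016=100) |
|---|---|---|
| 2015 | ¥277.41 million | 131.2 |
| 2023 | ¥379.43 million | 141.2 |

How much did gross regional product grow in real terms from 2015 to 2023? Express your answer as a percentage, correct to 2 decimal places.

27.09%

Deflate each year: 2015 → 277.41/1.312 = 211.44; 2023 → 379.43/1.412 = 268.72.
So real gross regional product changed by 268.72/211.44 − 1 = 0.2709, i.e. 27.09%.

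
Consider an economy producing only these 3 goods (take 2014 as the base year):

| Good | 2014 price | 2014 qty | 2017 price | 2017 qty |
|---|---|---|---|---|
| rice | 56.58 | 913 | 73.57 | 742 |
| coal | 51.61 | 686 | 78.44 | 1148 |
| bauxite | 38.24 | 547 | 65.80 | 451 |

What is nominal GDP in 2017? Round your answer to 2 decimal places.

Nominal GDP 2017 = Σ (p_2017 × q_2017) = 73.57·742 + 78.44·1148 + 65.80·451 = 174313.86.

174313.86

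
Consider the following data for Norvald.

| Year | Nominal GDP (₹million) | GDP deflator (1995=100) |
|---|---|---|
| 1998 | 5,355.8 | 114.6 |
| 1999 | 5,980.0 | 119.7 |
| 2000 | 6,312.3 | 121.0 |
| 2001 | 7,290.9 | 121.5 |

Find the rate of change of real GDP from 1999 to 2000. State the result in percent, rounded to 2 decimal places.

4.42%

Real GDP 1999 = 5980.0/1.197 = 4995.82.
Real GDP 2000 = 6312.3/1.210 = 5216.78.
Change = 5216.78/4995.82 − 1 = 0.0442.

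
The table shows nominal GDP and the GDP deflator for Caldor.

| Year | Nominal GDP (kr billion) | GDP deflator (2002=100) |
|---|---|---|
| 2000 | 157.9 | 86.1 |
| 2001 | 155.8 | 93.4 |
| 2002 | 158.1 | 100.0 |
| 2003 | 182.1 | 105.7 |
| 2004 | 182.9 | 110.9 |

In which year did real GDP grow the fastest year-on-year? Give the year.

2003

2001: real = 155.8/0.934 = 166.81; growth vs 2000 (183.39) = -9.04%.
2002: real = 158.1/1.000 = 158.10; growth vs 2001 (166.81) = -5.22%.
2003: real = 182.1/1.057 = 172.28; growth vs 2002 (158.10) = 8.97%.
2004: real = 182.9/1.109 = 164.92; growth vs 2003 (172.28) = -4.27%.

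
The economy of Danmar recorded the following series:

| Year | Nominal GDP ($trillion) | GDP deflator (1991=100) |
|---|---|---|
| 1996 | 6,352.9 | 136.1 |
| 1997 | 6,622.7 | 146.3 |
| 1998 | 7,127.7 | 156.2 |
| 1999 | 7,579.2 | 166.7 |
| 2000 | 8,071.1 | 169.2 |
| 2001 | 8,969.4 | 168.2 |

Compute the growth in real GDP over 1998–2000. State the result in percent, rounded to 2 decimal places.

4.54%

Real GDP 1998 = 7127.7/1.562 = 4563.19.
Real GDP 2000 = 8071.1/1.692 = 4770.15.
Change = 4770.15/4563.19 − 1 = 0.0454.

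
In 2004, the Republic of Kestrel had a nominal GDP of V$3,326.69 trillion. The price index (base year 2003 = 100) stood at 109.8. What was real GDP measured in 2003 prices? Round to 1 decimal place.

Real GDP = Nominal / (price index/100) = 3326.69 / 1.098 = 3029.77.

V$3,029.8 trillion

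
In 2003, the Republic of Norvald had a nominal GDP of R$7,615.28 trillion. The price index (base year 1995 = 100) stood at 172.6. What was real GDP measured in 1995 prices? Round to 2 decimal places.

R$4,412.10 trillion

Real GDP = Nominal / (price index/100) = 7615.28 / 1.726 = 4412.10.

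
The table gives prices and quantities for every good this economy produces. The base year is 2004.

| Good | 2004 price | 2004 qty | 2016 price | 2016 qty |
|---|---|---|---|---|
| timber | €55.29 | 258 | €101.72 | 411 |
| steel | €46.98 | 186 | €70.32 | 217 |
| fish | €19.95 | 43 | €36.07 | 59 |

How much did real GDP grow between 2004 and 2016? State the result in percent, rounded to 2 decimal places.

Real GDP 2004 = Nominal GDP 2004 = 55.29·258 + 46.98·186 + 19.95·43 = 23860.95.
Real GDP 2016 (at 2004 prices) = 55.29·411 + 46.98·217 + 19.95·59 = 34095.90.
Real growth = 34095.90/23860.95 − 1 = 0.4289.

42.89%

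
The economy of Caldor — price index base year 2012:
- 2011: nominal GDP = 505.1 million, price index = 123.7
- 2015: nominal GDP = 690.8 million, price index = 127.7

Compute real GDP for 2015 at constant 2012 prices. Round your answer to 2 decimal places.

Real GDP = Nominal / (price index/100) = 690.8 / 1.277 = 540.96.

540.96 million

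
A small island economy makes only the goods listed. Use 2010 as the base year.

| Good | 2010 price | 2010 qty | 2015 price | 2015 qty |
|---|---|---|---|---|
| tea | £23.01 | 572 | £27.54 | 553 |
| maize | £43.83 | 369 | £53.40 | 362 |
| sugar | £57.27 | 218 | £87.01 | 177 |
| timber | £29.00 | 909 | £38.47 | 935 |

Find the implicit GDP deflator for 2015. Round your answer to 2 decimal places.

Nominal GDP 2015 = 27.54·553 + 53.40·362 + 87.01·177 + 38.47·935 = 85930.64.
Real GDP 2015 (at 2010 prices) = 23.01·553 + 43.83·362 + 57.27·177 + 29.00·935 = 65842.78.
Deflator = Nominal/Real × 100 = 85930.64/65842.78 × 100 = 130.509.

130.51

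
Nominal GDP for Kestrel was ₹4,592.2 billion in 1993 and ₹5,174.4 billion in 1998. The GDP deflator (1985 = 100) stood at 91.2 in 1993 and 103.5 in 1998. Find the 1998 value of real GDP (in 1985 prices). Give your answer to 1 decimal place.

Real GDP = Nominal / (GDP deflator/100) = 5174.4 / 1.035 = 4999.42.

₹4,999.4 billion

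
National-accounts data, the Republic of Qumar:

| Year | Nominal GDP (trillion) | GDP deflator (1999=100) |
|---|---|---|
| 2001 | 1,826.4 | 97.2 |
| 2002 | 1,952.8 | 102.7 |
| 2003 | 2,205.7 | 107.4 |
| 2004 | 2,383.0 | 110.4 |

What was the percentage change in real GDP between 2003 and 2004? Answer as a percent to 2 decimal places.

Real GDP 2003 = 2205.7/1.074 = 2053.72.
Real GDP 2004 = 2383.0/1.104 = 2158.51.
Change = 2158.51/2053.72 − 1 = 0.0510.

5.10%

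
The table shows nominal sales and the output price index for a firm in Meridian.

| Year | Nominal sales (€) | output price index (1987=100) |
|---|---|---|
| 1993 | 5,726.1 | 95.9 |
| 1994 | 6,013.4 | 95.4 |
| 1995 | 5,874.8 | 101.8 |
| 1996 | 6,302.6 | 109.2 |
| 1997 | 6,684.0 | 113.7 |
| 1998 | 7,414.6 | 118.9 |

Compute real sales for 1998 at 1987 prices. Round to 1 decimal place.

Real sales 1998 = 7414.6 / 1.189 = 6236.00.

€6,236.0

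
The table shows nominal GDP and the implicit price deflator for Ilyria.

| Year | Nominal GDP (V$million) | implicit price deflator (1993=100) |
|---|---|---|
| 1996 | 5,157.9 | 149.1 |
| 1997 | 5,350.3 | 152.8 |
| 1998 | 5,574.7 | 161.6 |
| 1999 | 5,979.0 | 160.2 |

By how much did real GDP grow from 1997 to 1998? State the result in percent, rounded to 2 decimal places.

Real GDP 1997 = 5350.3/1.528 = 3501.51.
Real GDP 1998 = 5574.7/1.616 = 3449.69.
Change = 3449.69/3501.51 − 1 = -0.0148.

-1.48%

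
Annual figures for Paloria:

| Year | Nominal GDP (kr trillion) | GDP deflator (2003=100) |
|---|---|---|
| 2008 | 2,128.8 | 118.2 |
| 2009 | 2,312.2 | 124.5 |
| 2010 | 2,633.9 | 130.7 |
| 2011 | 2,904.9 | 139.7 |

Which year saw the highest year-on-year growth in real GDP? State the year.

2009: real = 2312.2/1.245 = 1857.19; growth vs 2008 (1801.02) = 3.12%.
2010: real = 2633.9/1.307 = 2015.23; growth vs 2009 (1857.19) = 8.51%.
2011: real = 2904.9/1.397 = 2079.38; growth vs 2010 (2015.23) = 3.18%.

2010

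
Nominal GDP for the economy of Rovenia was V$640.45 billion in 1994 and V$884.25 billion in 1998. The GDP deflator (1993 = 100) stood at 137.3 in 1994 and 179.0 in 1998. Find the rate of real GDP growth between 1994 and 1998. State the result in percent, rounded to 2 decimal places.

5.90%

Deflate each year: 1994 → 640.45/1.373 = 466.46; 1998 → 884.25/1.790 = 493.99.
So real GDP changed by 493.99/466.46 − 1 = 0.0590, i.e. 5.90%.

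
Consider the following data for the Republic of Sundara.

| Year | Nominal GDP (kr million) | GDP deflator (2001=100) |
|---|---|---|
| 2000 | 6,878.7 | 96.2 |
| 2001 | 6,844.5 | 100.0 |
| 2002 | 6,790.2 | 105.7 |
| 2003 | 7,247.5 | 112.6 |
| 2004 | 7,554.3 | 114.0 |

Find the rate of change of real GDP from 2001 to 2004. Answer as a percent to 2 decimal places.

Real GDP 2001 = 6844.5/1.000 = 6844.50.
Real GDP 2004 = 7554.3/1.140 = 6626.58.
Change = 6626.58/6844.50 − 1 = -0.0318.

-3.18%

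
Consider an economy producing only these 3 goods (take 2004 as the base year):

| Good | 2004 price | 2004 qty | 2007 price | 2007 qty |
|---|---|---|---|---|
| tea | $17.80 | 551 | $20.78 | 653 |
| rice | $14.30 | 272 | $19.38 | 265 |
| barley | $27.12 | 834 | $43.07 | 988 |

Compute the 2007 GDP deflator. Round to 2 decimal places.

Nominal GDP 2007 = 20.78·653 + 19.38·265 + 43.07·988 = 61258.20.
Real GDP 2007 (at 2004 prices) = 17.80·653 + 14.30·265 + 27.12·988 = 42207.46.
Deflator = Nominal/Real × 100 = 61258.20/42207.46 × 100 = 145.136.

145.14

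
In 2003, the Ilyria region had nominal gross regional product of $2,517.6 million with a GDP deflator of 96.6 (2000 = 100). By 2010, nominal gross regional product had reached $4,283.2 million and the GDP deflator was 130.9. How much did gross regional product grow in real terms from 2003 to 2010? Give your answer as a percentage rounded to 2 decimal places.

25.55%

Deflate each year: 2003 → 2517.6/0.966 = 2606.21; 2010 → 4283.2/1.309 = 3272.12.
So real gross regional product changed by 3272.12/2606.21 − 1 = 0.2555, i.e. 25.55%.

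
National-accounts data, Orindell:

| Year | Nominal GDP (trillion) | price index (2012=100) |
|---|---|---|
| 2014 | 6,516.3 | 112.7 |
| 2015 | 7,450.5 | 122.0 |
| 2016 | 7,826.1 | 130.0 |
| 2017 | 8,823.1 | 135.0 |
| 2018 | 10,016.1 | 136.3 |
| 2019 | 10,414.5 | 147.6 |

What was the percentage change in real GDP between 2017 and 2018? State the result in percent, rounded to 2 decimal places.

Real GDP 2017 = 8823.1/1.350 = 6535.63.
Real GDP 2018 = 10016.1/1.363 = 7348.57.
Change = 7348.57/6535.63 − 1 = 0.1244.

12.44%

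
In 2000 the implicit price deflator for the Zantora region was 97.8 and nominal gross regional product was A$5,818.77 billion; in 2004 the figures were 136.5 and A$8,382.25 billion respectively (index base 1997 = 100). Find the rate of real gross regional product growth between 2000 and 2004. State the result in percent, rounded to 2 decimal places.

Real gross regional product 2000 = 5818.77 / 0.978 = 5949.66.
Real gross regional product 2004 = 8382.25 / 1.365 = 6140.84.
Real growth = 6140.84 / 5949.66 − 1 = 0.0321.

3.21%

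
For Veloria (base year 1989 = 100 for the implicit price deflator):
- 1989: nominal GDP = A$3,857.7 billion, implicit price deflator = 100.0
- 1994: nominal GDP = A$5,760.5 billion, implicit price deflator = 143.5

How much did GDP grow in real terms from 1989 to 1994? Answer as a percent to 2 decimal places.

4.06%

Real GDP 1989 = 3857.7 / 1.000 = 3857.70.
Real GDP 1994 = 5760.5 / 1.435 = 4014.29.
Real growth = 4014.29 / 3857.70 − 1 = 0.0406.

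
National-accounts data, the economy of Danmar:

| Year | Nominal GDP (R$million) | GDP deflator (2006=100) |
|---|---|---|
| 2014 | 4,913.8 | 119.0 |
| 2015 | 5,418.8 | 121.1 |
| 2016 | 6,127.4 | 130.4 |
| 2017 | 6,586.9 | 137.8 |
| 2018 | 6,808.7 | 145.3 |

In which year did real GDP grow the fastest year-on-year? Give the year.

2015: real = 5418.8/1.211 = 4474.65; growth vs 2014 (4129.24) = 8.36%.
2016: real = 6127.4/1.304 = 4698.93; growth vs 2015 (4474.65) = 5.01%.
2017: real = 6586.9/1.378 = 4780.04; growth vs 2016 (4698.93) = 1.73%.
2018: real = 6808.7/1.453 = 4685.96; growth vs 2017 (4780.04) = -1.97%.

2015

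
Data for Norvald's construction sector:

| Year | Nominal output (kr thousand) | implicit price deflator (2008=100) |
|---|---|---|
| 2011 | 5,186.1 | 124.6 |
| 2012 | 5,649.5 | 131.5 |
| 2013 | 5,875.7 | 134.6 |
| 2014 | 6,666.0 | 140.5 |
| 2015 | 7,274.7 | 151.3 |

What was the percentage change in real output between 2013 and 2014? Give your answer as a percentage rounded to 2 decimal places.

8.69%

Real output 2013 = 5875.7/1.346 = 4365.30.
Real output 2014 = 6666.0/1.405 = 4744.48.
Change = 4744.48/4365.30 − 1 = 0.0869.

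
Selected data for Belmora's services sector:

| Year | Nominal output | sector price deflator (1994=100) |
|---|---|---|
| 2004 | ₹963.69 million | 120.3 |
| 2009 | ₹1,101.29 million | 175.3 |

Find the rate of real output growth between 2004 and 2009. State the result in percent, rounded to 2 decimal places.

Deflate each year: 2004 → 963.69/1.203 = 801.07; 2009 → 1101.29/1.753 = 628.23.
So real output changed by 628.23/801.07 − 1 = -0.2158, i.e. -21.58%.

-21.58%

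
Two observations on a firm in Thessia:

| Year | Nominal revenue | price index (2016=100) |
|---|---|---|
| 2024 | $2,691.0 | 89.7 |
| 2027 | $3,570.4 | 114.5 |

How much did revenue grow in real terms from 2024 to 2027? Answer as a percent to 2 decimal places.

3.94%

Deflate each year: 2024 → 2691.0/0.897 = 3000.00; 2027 → 3570.4/1.145 = 3118.25.
So real revenue changed by 3118.25/3000.00 − 1 = 0.0394, i.e. 3.94%.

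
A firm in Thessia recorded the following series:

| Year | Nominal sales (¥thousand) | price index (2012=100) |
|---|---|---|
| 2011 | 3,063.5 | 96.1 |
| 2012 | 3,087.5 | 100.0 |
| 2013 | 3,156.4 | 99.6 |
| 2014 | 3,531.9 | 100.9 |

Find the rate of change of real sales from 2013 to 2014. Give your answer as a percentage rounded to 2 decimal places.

10.45%

Real sales 2013 = 3156.4/0.996 = 3169.08.
Real sales 2014 = 3531.9/1.009 = 3500.40.
Change = 3500.40/3169.08 − 1 = 0.1045.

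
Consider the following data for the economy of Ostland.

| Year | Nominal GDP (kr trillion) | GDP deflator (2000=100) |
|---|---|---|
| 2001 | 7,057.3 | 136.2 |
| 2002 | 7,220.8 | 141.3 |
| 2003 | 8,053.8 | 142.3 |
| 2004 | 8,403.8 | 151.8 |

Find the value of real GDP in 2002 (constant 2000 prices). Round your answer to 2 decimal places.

kr 5,110.26 trillion

Real GDP 2002 = 7220.8 / 1.413 = 5110.26.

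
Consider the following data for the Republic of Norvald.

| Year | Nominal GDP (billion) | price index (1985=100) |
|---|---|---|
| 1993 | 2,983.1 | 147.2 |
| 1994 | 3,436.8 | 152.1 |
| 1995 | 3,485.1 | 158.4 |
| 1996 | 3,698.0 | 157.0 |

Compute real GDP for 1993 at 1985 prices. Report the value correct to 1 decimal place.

Real GDP 1993 = 2983.1 / 1.472 = 2026.56.

2,026.6 billion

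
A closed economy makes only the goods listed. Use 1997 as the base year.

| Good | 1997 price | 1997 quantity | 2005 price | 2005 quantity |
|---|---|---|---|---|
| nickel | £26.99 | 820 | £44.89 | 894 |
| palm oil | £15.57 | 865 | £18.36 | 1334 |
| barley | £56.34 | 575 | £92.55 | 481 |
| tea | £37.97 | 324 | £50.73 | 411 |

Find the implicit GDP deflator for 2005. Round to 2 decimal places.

148.38

Nominal GDP 2005 = 44.89·894 + 18.36·1334 + 92.55·481 + 50.73·411 = 129990.48.
Real GDP 2005 (at 1997 prices) = 26.99·894 + 15.57·1334 + 56.34·481 + 37.97·411 = 87604.65.
Deflator = Nominal/Real × 100 = 129990.48/87604.65 × 100 = 148.383.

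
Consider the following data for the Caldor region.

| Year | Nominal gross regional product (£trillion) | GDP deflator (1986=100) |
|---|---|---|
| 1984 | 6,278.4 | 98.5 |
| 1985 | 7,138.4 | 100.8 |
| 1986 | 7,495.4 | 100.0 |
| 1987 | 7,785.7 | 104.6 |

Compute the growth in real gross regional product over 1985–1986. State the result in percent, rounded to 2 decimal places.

Real gross regional product 1985 = 7138.4/1.008 = 7081.75.
Real gross regional product 1986 = 7495.4/1.000 = 7495.40.
Change = 7495.40/7081.75 − 1 = 0.0584.

5.84%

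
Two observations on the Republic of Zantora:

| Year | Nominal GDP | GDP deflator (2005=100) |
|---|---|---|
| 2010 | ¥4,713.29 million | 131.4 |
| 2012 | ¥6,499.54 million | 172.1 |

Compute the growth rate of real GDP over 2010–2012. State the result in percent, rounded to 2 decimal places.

Real GDP 2010 = 4713.29 / 1.314 = 3586.98.
Real GDP 2012 = 6499.54 / 1.721 = 3776.61.
Real growth = 3776.61 / 3586.98 − 1 = 0.0529.

5.29%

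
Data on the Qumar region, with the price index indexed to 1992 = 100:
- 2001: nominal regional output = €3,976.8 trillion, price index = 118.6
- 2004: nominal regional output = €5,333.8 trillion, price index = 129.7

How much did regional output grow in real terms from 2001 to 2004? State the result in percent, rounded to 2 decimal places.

Deflate each year: 2001 → 3976.8/1.186 = 3353.12; 2004 → 5333.8/1.297 = 4112.41.
So real regional output changed by 4112.41/3353.12 − 1 = 0.2264, i.e. 22.64%.

22.64%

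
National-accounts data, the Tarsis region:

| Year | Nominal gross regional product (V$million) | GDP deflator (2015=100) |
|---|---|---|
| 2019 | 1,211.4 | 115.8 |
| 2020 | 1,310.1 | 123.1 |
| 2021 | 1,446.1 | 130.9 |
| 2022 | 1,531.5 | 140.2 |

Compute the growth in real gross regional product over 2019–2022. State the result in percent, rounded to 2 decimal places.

Real gross regional product 2019 = 1211.4/1.158 = 1046.11.
Real gross regional product 2022 = 1531.5/1.402 = 1092.37.
Change = 1092.37/1046.11 − 1 = 0.0442.

4.42%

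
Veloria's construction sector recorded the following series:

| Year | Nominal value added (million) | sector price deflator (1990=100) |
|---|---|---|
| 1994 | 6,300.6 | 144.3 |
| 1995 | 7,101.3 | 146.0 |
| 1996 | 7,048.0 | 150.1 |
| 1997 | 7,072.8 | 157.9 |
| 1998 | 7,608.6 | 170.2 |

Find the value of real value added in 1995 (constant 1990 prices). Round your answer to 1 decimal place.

4,863.9 million

Real value added 1995 = 7101.3 / 1.460 = 4863.90.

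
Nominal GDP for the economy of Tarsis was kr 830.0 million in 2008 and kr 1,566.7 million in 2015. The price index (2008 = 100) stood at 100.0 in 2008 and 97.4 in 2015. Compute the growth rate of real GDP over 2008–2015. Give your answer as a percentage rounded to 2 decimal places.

Deflate each year: 2008 → 830.0/1.000 = 830.00; 2015 → 1566.7/0.974 = 1608.52.
So real GDP changed by 1608.52/830.00 − 1 = 0.9380, i.e. 93.80%.

93.80%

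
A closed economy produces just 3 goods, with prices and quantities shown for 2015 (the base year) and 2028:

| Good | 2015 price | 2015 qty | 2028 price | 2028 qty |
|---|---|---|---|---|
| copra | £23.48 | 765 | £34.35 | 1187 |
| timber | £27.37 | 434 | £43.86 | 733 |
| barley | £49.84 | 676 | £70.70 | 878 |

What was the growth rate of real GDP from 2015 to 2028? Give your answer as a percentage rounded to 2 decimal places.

Real GDP 2015 = Nominal GDP 2015 = 23.48·765 + 27.37·434 + 49.84·676 = 63532.62.
Real GDP 2028 (at 2015 prices) = 23.48·1187 + 27.37·733 + 49.84·878 = 91692.49.
Real growth = 91692.49/63532.62 − 1 = 0.4432.

44.32%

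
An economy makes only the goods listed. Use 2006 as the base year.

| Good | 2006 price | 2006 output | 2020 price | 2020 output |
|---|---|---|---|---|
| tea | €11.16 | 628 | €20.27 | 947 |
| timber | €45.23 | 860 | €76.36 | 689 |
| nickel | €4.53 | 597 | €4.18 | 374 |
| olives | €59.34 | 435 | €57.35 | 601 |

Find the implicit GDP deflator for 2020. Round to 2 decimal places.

136.35

Nominal GDP 2020 = 20.27·947 + 76.36·689 + 4.18·374 + 57.35·601 = 107838.40.
Real GDP 2020 (at 2006 prices) = 11.16·947 + 45.23·689 + 4.53·374 + 59.34·601 = 79089.55.
Deflator = Nominal/Real × 100 = 107838.40/79089.55 × 100 = 136.350.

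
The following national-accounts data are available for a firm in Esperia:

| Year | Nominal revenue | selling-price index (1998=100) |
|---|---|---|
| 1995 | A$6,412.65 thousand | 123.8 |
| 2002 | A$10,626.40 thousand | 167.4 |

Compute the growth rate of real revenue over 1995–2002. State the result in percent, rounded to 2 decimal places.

Deflate each year: 1995 → 6412.65/1.238 = 5179.85; 2002 → 10626.40/1.674 = 6347.91.
So real revenue changed by 6347.91/5179.85 − 1 = 0.2255, i.e. 22.55%.

22.55%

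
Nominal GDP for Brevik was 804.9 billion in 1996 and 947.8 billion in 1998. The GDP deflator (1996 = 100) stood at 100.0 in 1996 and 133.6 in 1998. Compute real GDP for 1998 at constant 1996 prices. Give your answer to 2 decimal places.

Real GDP = Nominal / (GDP deflator/100) = 947.8 / 1.336 = 709.43.

709.43 billion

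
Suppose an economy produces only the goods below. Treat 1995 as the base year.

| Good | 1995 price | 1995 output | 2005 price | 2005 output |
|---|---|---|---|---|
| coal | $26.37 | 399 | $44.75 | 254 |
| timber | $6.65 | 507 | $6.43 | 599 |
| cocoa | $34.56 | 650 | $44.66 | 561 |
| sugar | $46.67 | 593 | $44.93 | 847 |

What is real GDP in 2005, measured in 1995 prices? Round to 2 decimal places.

$69598.98

Real GDP 2005 = Σ (p_1995 × q_2005) = 26.37·254 + 6.65·599 + 34.56·561 + 46.67·847 = 69598.98.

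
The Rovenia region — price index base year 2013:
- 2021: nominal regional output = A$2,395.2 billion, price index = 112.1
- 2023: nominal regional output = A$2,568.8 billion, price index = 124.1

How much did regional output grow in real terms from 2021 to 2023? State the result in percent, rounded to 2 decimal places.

-3.12%

Deflate each year: 2021 → 2395.2/1.121 = 2136.66; 2023 → 2568.8/1.241 = 2069.94.
So real regional output changed by 2069.94/2136.66 − 1 = -0.0312, i.e. -3.12%.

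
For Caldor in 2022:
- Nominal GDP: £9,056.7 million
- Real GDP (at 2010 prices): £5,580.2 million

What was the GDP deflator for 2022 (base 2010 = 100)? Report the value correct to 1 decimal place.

GDP deflator = (Nominal / Real) × 100 = 9056.7 / 5580.2 × 100 = 162.30.

162.3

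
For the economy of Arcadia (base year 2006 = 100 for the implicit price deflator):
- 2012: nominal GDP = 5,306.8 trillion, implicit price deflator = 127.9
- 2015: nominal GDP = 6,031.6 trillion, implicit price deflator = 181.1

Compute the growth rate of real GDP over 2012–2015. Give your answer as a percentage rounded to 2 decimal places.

Real GDP 2012 = 5306.8 / 1.279 = 4149.18.
Real GDP 2015 = 6031.6 / 1.811 = 3330.54.
Real growth = 3330.54 / 4149.18 − 1 = -0.1973.

-19.73%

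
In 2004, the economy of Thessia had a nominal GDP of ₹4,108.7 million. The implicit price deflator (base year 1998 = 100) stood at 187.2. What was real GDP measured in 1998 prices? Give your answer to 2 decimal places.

₹2,194.82 million

Real GDP = Nominal / (implicit price deflator/100) = 4108.7 / 1.872 = 2194.82.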